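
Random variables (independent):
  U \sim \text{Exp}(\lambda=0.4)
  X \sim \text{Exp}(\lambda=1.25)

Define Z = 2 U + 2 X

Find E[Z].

E[Z] = 2*E[U] + 2*E[X]
E[U] = 2.5
E[X] = 0.8
E[Z] = 2*2.5 + 2*0.8 = 6.6

6.6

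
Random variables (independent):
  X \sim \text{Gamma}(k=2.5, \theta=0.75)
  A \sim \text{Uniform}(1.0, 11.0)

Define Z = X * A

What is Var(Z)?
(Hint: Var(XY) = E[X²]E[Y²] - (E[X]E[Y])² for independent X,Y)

Var(XY) = E[X²]E[Y²] - (E[X]E[Y])²
E[X] = 1.875, Var(X) = 1.40625
E[A] = 6, Var(A) = 8.3333333
E[X²] = 1.40625 + 1.875² = 4.921875
E[A²] = 8.3333333 + 6² = 44.333333
Var(Z) = 4.921875*44.333333 - (1.875*6)²
= 218.20312 - 126.5625 = 91.640625

91.640625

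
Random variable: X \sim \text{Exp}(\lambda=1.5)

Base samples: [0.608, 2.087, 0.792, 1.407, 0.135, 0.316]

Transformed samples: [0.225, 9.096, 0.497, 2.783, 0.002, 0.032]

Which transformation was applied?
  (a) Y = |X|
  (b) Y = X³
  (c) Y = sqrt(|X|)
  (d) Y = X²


Checking option (b) Y = X³:
  X = 0.608 -> Y = 0.225 ✓
  X = 2.087 -> Y = 9.096 ✓
  X = 0.792 -> Y = 0.497 ✓
All samples match this transformation.

(b) X³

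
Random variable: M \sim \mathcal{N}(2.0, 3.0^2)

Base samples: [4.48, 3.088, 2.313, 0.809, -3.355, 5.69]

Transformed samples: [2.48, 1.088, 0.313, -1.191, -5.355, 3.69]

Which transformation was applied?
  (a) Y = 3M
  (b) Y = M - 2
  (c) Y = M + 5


Checking option (b) Y = M - 2:
  M = 4.48 -> Y = 2.48 ✓
  M = 3.088 -> Y = 1.088 ✓
  M = 2.313 -> Y = 0.313 ✓
All samples match this transformation.

(b) M - 2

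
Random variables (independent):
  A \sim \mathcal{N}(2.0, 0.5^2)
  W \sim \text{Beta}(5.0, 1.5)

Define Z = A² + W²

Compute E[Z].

E[Z] = E[A²] + E[W²]
E[A²] = Var(A) + E[A]² = 0.25 + 4 = 4.25
E[W²] = Var(W) + E[W]² = 0.023668639 + 0.59171598 = 0.61538462
E[Z] = 4.25 + 0.61538462 = 4.8653846

4.8653846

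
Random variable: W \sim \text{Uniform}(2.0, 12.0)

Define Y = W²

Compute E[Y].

E[W²] = Var(W) + (E[W])² = 8.3333333 + 49 = 57.333333

57.333333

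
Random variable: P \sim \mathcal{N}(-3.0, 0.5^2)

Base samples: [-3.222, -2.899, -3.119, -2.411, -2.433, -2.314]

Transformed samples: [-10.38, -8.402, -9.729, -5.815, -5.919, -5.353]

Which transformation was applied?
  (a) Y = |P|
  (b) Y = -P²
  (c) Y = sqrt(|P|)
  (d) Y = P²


Checking option (b) Y = -P²:
  P = -3.222 -> Y = -10.38 ✓
  P = -2.899 -> Y = -8.402 ✓
  P = -3.119 -> Y = -9.729 ✓
All samples match this transformation.

(b) -P²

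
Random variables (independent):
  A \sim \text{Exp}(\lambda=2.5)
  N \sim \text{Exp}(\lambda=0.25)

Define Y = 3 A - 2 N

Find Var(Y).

For independent RVs: Var(aX + bY) = a²Var(X) + b²Var(Y)
Var(A) = 0.16
Var(N) = 16
Var(Y) = 3²*0.16 + (-2)²*16
= 9*0.16 + 4*16 = 65.44

65.44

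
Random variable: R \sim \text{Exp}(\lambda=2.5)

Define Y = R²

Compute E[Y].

Using E[X²] = Var(X) + (E[X])²:
E[R] = 0.4
Var(R) = 1/2.5^2 = 0.16
E[R²] = 0.16 + 0.4² = 0.16 + 0.16 = 0.32

0.32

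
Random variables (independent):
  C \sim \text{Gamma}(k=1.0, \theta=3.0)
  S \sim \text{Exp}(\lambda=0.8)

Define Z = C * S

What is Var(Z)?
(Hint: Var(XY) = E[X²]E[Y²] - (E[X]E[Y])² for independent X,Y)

Var(XY) = E[X²]E[Y²] - (E[X]E[Y])²
E[C] = 3, Var(C) = 9
E[S] = 1.25, Var(S) = 1.5625
E[C²] = 9 + 3² = 18
E[S²] = 1.5625 + 1.25² = 3.125
Var(Z) = 18*3.125 - (3*1.25)²
= 56.25 - 14.0625 = 42.1875

42.1875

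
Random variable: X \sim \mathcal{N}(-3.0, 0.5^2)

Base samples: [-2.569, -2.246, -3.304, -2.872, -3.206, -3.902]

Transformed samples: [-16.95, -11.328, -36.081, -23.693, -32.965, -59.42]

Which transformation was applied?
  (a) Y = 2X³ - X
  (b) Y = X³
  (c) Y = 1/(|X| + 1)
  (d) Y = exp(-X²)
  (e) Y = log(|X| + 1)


Checking option (b) Y = X³:
  X = -2.569 -> Y = -16.95 ✓
  X = -2.246 -> Y = -11.328 ✓
  X = -3.304 -> Y = -36.081 ✓
All samples match this transformation.

(b) X³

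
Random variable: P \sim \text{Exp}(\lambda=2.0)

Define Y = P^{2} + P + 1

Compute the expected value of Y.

E[Y] = 1*E[P²] + 1*E[P] + 1
E[P] = 0.5
E[P²] = Var(P) + (E[P])² = 0.25 + 0.25 = 0.5
E[Y] = 1*0.5 + 1*0.5 + 1 = 2

2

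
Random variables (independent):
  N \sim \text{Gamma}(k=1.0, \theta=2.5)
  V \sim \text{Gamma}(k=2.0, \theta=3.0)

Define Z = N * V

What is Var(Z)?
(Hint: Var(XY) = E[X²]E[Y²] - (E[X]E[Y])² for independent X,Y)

Var(XY) = E[X²]E[Y²] - (E[X]E[Y])²
E[N] = 2.5, Var(N) = 6.25
E[V] = 6, Var(V) = 18
E[N²] = 6.25 + 2.5² = 12.5
E[V²] = 18 + 6² = 54
Var(Z) = 12.5*54 - (2.5*6)²
= 675 - 225 = 450

450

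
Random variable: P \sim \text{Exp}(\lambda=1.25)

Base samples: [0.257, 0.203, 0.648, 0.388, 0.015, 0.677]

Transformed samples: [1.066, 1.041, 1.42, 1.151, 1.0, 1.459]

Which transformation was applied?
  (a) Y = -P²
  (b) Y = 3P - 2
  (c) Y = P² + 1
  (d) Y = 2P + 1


Checking option (c) Y = P² + 1:
  P = 0.257 -> Y = 1.066 ✓
  P = 0.203 -> Y = 1.041 ✓
  P = 0.648 -> Y = 1.42 ✓
All samples match this transformation.

(c) P² + 1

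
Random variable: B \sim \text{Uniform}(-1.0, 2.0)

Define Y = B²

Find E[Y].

E[B²] = Var(B) + (E[B])² = 0.75 + 0.25 = 1

1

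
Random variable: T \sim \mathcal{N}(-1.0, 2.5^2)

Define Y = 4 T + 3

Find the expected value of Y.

For Y = 4T + 3:
E[Y] = 4 * E[T] + 3
E[T] = -1.0 = -1
E[Y] = 4 * (-1) + 3 = -1

-1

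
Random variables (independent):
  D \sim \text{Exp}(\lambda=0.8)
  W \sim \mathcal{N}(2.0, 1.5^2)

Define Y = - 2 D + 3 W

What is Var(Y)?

For independent RVs: Var(aX + bY) = a²Var(X) + b²Var(Y)
Var(D) = 1.5625
Var(W) = 2.25
Var(Y) = (-2)²*1.5625 + 3²*2.25
= 4*1.5625 + 9*2.25 = 26.5

26.5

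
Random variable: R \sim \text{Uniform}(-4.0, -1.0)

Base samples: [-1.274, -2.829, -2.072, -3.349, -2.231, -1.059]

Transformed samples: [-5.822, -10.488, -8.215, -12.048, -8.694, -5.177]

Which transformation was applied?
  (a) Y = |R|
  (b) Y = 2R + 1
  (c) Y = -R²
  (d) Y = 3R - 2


Checking option (d) Y = 3R - 2:
  R = -1.274 -> Y = -5.822 ✓
  R = -2.829 -> Y = -10.488 ✓
  R = -2.072 -> Y = -8.215 ✓
All samples match this transformation.

(d) 3R - 2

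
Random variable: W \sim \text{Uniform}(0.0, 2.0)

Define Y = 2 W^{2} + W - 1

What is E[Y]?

E[Y] = 2*E[W²] + 1*E[W] - 1
E[W] = 1
E[W²] = Var(W) + (E[W])² = 0.33333333 + 1 = 1.3333333
E[Y] = 2*1.3333333 + 1*1 - 1 = 2.6666667

2.6666667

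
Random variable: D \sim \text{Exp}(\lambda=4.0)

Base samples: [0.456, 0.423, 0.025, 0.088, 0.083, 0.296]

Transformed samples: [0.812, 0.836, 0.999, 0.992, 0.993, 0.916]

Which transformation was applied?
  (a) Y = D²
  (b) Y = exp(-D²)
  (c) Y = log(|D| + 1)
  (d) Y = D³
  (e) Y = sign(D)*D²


Checking option (b) Y = exp(-D²):
  D = 0.456 -> Y = 0.812 ✓
  D = 0.423 -> Y = 0.836 ✓
  D = 0.025 -> Y = 0.999 ✓
All samples match this transformation.

(b) exp(-D²)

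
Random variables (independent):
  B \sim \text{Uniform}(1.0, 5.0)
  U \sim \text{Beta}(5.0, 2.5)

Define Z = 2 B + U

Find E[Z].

E[Z] = 2*E[B] + 1*E[U]
E[B] = 3
E[U] = 0.66666667
E[Z] = 2*3 + 1*0.66666667 = 6.6666667

6.6666667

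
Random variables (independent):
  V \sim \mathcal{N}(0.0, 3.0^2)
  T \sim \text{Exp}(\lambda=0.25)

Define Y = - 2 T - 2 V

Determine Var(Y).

For independent RVs: Var(aX + bY) = a²Var(X) + b²Var(Y)
Var(V) = 9
Var(T) = 16
Var(Y) = (-2)²*9 + (-2)²*16
= 4*9 + 4*16 = 100

100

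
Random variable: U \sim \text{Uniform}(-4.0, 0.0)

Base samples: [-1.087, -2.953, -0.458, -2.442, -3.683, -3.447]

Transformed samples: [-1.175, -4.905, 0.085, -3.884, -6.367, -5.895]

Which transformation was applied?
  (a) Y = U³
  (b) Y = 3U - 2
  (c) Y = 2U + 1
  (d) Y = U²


Checking option (c) Y = 2U + 1:
  U = -1.087 -> Y = -1.175 ✓
  U = -2.953 -> Y = -4.905 ✓
  U = -0.458 -> Y = 0.085 ✓
All samples match this transformation.

(c) 2U + 1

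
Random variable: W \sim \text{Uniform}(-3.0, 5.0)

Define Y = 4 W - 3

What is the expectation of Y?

For Y = 4W - 3:
E[Y] = 4 * E[W] - 3
E[W] = (-3 + 5)/2 = 1
E[Y] = 4 * 1 - 3 = 1

1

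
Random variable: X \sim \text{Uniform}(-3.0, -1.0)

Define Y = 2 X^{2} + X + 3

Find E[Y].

E[Y] = 2*E[X²] + 1*E[X] + 3
E[X] = -2
E[X²] = Var(X) + (E[X])² = 0.33333333 + 4 = 4.3333333
E[Y] = 2*4.3333333 + 1*(-2) + 3 = 9.6666667

9.6666667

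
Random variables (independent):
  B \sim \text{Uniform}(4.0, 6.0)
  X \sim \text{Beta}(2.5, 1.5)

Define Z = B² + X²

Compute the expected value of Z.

E[Z] = E[B²] + E[X²]
E[B²] = Var(B) + E[B]² = 0.33333333 + 25 = 25.333333
E[X²] = Var(X) + E[X]² = 0.046875 + 0.390625 = 0.4375
E[Z] = 25.333333 + 0.4375 = 25.770833

25.770833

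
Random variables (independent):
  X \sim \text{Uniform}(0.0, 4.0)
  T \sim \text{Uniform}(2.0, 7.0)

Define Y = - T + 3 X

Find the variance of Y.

For independent RVs: Var(aX + bY) = a²Var(X) + b²Var(Y)
Var(X) = 1.3333333
Var(T) = 2.0833333
Var(Y) = 3²*1.3333333 + (-1)²*2.0833333
= 9*1.3333333 + 1*2.0833333 = 14.083333

14.083333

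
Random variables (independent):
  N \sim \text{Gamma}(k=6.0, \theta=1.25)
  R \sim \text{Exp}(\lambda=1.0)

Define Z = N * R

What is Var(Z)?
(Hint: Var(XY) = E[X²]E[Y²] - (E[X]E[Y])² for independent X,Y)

Var(XY) = E[X²]E[Y²] - (E[X]E[Y])²
E[N] = 7.5, Var(N) = 9.375
E[R] = 1, Var(R) = 1
E[N²] = 9.375 + 7.5² = 65.625
E[R²] = 1 + 1² = 2
Var(Z) = 65.625*2 - (7.5*1)²
= 131.25 - 56.25 = 75

75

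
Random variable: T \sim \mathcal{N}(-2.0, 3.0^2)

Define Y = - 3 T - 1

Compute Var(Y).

For Y = aT + b: Var(Y) = a² * Var(T)
Var(T) = 3.0^2 = 9
Var(Y) = (-3)² * 9 = 9 * 9 = 81

81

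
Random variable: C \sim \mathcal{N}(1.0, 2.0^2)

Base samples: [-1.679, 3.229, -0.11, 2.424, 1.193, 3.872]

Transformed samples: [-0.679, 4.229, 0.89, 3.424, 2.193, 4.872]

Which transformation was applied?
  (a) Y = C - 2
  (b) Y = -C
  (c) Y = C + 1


Checking option (c) Y = C + 1:
  C = -1.679 -> Y = -0.679 ✓
  C = 3.229 -> Y = 4.229 ✓
  C = -0.11 -> Y = 0.89 ✓
All samples match this transformation.

(c) C + 1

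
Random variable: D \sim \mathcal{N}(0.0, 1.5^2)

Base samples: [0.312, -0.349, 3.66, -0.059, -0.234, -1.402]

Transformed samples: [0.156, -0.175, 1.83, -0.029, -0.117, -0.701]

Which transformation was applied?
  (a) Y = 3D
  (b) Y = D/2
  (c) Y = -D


Checking option (b) Y = D/2:
  D = 0.312 -> Y = 0.156 ✓
  D = -0.349 -> Y = -0.175 ✓
  D = 3.66 -> Y = 1.83 ✓
All samples match this transformation.

(b) D/2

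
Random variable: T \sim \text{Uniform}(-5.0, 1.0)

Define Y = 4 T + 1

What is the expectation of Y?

For Y = 4T + 1:
E[Y] = 4 * E[T] + 1
E[T] = (-5 + 1)/2 = -2
E[Y] = 4 * (-2) + 1 = -7

-7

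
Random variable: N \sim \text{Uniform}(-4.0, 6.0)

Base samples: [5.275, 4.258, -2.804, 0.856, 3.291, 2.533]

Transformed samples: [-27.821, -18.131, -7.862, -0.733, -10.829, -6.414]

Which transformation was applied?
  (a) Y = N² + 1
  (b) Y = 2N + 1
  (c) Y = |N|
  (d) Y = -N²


Checking option (d) Y = -N²:
  N = 5.275 -> Y = -27.821 ✓
  N = 4.258 -> Y = -18.131 ✓
  N = -2.804 -> Y = -7.862 ✓
All samples match this transformation.

(d) -N²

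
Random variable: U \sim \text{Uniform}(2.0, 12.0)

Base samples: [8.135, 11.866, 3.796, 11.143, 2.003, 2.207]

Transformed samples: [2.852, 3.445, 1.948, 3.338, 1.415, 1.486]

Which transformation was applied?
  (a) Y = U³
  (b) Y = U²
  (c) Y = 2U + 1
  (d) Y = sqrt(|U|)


Checking option (d) Y = sqrt(|U|):
  U = 8.135 -> Y = 2.852 ✓
  U = 11.866 -> Y = 3.445 ✓
  U = 3.796 -> Y = 1.948 ✓
All samples match this transformation.

(d) sqrt(|U|)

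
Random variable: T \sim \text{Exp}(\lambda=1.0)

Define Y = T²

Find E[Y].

E[T²] = Var(T) + (E[T])² = 1 + 1 = 2

2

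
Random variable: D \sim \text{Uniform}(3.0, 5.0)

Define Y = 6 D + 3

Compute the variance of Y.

For Y = aD + b: Var(Y) = a² * Var(D)
Var(D) = (5 - 3)^2/12 = 0.33333333
Var(Y) = 6² * 0.33333333 = 36 * 0.33333333 = 12

12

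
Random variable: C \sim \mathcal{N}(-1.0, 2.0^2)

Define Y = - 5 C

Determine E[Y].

For Y = -5C:
E[Y] = -5 * E[C]
E[C] = -1.0 = -1
E[Y] = -5 * (-1) = 5

5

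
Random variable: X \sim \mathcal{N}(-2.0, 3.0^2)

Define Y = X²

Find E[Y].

Using E[X²] = Var(X) + (E[X])²:
E[X] = -2
Var(X) = 3.0^2 = 9
E[X²] = 9 + (-2)² = 9 + 4 = 13

13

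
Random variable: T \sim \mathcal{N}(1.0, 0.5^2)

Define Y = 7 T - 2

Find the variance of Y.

For Y = aT + b: Var(Y) = a² * Var(T)
Var(T) = 0.5^2 = 0.25
Var(Y) = 7² * 0.25 = 49 * 0.25 = 12.25

12.25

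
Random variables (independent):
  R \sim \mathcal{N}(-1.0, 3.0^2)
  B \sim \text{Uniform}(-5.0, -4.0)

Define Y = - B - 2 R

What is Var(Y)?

For independent RVs: Var(aX + bY) = a²Var(X) + b²Var(Y)
Var(R) = 9
Var(B) = 0.083333333
Var(Y) = (-2)²*9 + (-1)²*0.083333333
= 4*9 + 1*0.083333333 = 36.083333

36.083333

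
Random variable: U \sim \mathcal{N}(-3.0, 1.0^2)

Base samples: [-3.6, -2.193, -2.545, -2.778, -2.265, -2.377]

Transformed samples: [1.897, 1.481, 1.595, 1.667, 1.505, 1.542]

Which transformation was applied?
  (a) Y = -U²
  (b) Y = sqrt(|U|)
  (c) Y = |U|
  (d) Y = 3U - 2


Checking option (b) Y = sqrt(|U|):
  U = -3.6 -> Y = 1.897 ✓
  U = -2.193 -> Y = 1.481 ✓
  U = -2.545 -> Y = 1.595 ✓
All samples match this transformation.

(b) sqrt(|U|)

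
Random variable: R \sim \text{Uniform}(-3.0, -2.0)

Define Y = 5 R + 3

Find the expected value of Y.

For Y = 5R + 3:
E[Y] = 5 * E[R] + 3
E[R] = (-3 - 2)/2 = -2.5
E[Y] = 5 * (-2.5) + 3 = -9.5

-9.5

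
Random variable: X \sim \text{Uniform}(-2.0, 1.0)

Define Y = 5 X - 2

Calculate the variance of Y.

For Y = aX + b: Var(Y) = a² * Var(X)
Var(X) = (1 + 2)^2/12 = 0.75
Var(Y) = 5² * 0.75 = 25 * 0.75 = 18.75

18.75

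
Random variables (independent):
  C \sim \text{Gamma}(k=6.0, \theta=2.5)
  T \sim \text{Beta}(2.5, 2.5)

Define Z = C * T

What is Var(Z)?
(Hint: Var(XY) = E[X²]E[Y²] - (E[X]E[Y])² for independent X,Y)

Var(XY) = E[X²]E[Y²] - (E[X]E[Y])²
E[C] = 15, Var(C) = 37.5
E[T] = 0.5, Var(T) = 0.041666667
E[C²] = 37.5 + 15² = 262.5
E[T²] = 0.041666667 + 0.5² = 0.29166667
Var(Z) = 262.5*0.29166667 - (15*0.5)²
= 76.5625 - 56.25 = 20.3125

20.3125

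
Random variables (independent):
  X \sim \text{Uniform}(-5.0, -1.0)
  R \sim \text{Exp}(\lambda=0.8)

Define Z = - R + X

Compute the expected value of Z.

E[Z] = 1*E[X] - 1*E[R]
E[X] = -3
E[R] = 1.25
E[Z] = 1*(-3) - 1*1.25 = -4.25

-4.25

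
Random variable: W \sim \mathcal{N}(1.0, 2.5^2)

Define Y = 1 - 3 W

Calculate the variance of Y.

For Y = aW + b: Var(Y) = a² * Var(W)
Var(W) = 2.5^2 = 6.25
Var(Y) = (-3)² * 6.25 = 9 * 6.25 = 56.25

56.25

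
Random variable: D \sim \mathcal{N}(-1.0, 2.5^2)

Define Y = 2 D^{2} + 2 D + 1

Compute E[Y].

E[Y] = 2*E[D²] + 2*E[D] + 1
E[D] = -1
E[D²] = Var(D) + (E[D])² = 6.25 + 1 = 7.25
E[Y] = 2*7.25 + 2*(-1) + 1 = 13.5

13.5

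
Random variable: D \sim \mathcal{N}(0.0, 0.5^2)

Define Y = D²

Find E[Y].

Using E[X²] = Var(X) + (E[X])²:
E[D] = 0
Var(D) = 0.5^2 = 0.25
E[D²] = 0.25 + 0² = 0.25 + 0 = 0.25

0.25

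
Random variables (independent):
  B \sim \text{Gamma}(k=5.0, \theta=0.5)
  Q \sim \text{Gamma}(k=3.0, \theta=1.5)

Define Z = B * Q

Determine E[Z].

For independent RVs: E[XY] = E[X]*E[Y]
E[B] = 2.5
E[Q] = 4.5
E[Z] = 2.5 * 4.5 = 11.25

11.25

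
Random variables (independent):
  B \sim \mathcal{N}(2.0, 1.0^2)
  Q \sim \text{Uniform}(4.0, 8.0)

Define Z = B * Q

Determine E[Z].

For independent RVs: E[XY] = E[X]*E[Y]
E[B] = 2
E[Q] = 6
E[Z] = 2 * 6 = 12

12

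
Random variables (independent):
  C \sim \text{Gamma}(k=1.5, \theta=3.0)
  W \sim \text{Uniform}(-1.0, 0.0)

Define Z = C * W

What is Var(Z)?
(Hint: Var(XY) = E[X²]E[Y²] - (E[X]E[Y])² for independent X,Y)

Var(XY) = E[X²]E[Y²] - (E[X]E[Y])²
E[C] = 4.5, Var(C) = 13.5
E[W] = -0.5, Var(W) = 0.083333333
E[C²] = 13.5 + 4.5² = 33.75
E[W²] = 0.083333333 + (-0.5)² = 0.33333333
Var(Z) = 33.75*0.33333333 - (4.5*(-0.5))²
= 11.25 - 5.0625 = 6.1875

6.1875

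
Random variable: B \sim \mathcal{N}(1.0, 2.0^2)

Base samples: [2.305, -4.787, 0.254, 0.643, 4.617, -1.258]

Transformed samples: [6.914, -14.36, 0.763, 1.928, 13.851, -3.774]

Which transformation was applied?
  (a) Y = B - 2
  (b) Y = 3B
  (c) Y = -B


Checking option (b) Y = 3B:
  B = 2.305 -> Y = 6.914 ✓
  B = -4.787 -> Y = -14.36 ✓
  B = 0.254 -> Y = 0.763 ✓
All samples match this transformation.

(b) 3B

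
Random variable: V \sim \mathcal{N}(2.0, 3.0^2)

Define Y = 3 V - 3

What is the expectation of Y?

For Y = 3V - 3:
E[Y] = 3 * E[V] - 3
E[V] = 2.0 = 2
E[Y] = 3 * 2 - 3 = 3

3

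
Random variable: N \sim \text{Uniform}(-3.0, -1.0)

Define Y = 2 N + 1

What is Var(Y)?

For Y = aN + b: Var(Y) = a² * Var(N)
Var(N) = (-1 + 3)^2/12 = 0.33333333
Var(Y) = 2² * 0.33333333 = 4 * 0.33333333 = 1.3333333

1.3333333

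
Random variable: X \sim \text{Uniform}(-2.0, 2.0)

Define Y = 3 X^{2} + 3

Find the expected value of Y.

E[Y] = 3*E[X²] + 3
E[X] = 0
E[X²] = Var(X) + (E[X])² = 1.3333333 + 0 = 1.3333333
E[Y] = 3*1.3333333 + 3 = 7

7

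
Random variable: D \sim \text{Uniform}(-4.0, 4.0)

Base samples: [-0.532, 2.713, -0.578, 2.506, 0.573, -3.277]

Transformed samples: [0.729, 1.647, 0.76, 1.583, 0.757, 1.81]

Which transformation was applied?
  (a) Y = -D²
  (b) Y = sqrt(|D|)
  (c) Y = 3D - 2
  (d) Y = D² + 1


Checking option (b) Y = sqrt(|D|):
  D = -0.532 -> Y = 0.729 ✓
  D = 2.713 -> Y = 1.647 ✓
  D = -0.578 -> Y = 0.76 ✓
All samples match this transformation.

(b) sqrt(|D|)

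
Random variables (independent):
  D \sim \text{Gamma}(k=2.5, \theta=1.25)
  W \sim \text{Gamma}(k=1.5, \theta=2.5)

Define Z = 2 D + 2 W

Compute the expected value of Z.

E[Z] = 2*E[D] + 2*E[W]
E[D] = 3.125
E[W] = 3.75
E[Z] = 2*3.125 + 2*3.75 = 13.75

13.75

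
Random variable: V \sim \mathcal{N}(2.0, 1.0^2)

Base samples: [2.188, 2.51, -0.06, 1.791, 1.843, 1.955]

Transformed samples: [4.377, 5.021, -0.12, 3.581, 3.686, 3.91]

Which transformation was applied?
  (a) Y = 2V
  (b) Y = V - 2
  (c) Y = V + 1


Checking option (a) Y = 2V:
  V = 2.188 -> Y = 4.377 ✓
  V = 2.51 -> Y = 5.021 ✓
  V = -0.06 -> Y = -0.12 ✓
All samples match this transformation.

(a) 2V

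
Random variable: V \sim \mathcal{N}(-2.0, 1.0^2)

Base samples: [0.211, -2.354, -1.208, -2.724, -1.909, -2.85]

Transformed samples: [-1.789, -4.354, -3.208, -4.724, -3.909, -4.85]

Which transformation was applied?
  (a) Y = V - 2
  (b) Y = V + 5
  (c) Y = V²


Checking option (a) Y = V - 2:
  V = 0.211 -> Y = -1.789 ✓
  V = -2.354 -> Y = -4.354 ✓
  V = -1.208 -> Y = -3.208 ✓
All samples match this transformation.

(a) V - 2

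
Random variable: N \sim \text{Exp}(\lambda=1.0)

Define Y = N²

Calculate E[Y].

E[N²] = Var(N) + (E[N])² = 1 + 1 = 2

2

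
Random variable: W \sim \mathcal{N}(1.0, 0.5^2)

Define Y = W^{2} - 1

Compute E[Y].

E[Y] = 1*E[W²] - 1
E[W] = 1
E[W²] = Var(W) + (E[W])² = 0.25 + 1 = 1.25
E[Y] = 1*1.25 - 1 = 0.25

0.25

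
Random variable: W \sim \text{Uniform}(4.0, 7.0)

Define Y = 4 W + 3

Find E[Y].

For Y = 4W + 3:
E[Y] = 4 * E[W] + 3
E[W] = (4 + 7)/2 = 5.5
E[Y] = 4 * 5.5 + 3 = 25

25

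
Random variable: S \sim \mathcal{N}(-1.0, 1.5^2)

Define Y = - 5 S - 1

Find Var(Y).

For Y = aS + b: Var(Y) = a² * Var(S)
Var(S) = 1.5^2 = 2.25
Var(Y) = (-5)² * 2.25 = 25 * 2.25 = 56.25

56.25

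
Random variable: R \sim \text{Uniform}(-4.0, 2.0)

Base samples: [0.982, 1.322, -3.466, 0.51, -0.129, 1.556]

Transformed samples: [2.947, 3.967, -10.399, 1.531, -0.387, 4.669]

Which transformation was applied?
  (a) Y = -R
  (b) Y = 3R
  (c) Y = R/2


Checking option (b) Y = 3R:
  R = 0.982 -> Y = 2.947 ✓
  R = 1.322 -> Y = 3.967 ✓
  R = -3.466 -> Y = -10.399 ✓
All samples match this transformation.

(b) 3R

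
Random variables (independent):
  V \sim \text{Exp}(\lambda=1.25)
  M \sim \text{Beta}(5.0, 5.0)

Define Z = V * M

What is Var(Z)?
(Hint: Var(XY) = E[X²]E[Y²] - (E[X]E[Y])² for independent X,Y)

Var(XY) = E[X²]E[Y²] - (E[X]E[Y])²
E[V] = 0.8, Var(V) = 0.64
E[M] = 0.5, Var(M) = 0.022727273
E[V²] = 0.64 + 0.8² = 1.28
E[M²] = 0.022727273 + 0.5² = 0.27272727
Var(Z) = 1.28*0.27272727 - (0.8*0.5)²
= 0.34909091 - 0.16 = 0.18909091

0.18909091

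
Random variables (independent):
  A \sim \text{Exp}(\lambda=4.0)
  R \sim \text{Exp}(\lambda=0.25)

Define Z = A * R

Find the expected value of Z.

For independent RVs: E[XY] = E[X]*E[Y]
E[A] = 0.25
E[R] = 4
E[Z] = 0.25 * 4 = 1

1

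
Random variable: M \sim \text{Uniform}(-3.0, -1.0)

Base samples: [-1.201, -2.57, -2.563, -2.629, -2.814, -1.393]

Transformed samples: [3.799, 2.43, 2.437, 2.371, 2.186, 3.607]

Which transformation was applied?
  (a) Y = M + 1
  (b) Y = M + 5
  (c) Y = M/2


Checking option (b) Y = M + 5:
  M = -1.201 -> Y = 3.799 ✓
  M = -2.57 -> Y = 2.43 ✓
  M = -2.563 -> Y = 2.437 ✓
All samples match this transformation.

(b) M + 5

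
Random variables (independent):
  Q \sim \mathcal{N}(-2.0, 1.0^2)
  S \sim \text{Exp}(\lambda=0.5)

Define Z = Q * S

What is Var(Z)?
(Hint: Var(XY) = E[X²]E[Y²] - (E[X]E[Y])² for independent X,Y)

Var(XY) = E[X²]E[Y²] - (E[X]E[Y])²
E[Q] = -2, Var(Q) = 1
E[S] = 2, Var(S) = 4
E[Q²] = 1 + (-2)² = 5
E[S²] = 4 + 2² = 8
Var(Z) = 5*8 - (-2*2)²
= 40 - 16 = 24

24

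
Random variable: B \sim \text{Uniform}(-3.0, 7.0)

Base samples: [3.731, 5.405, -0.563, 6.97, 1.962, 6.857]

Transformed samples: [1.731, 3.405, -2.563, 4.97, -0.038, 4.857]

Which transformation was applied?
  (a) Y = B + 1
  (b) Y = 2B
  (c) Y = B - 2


Checking option (c) Y = B - 2:
  B = 3.731 -> Y = 1.731 ✓
  B = 5.405 -> Y = 3.405 ✓
  B = -0.563 -> Y = -2.563 ✓
All samples match this transformation.

(c) B - 2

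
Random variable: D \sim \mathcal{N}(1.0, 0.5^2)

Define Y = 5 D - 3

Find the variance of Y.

For Y = aD + b: Var(Y) = a² * Var(D)
Var(D) = 0.5^2 = 0.25
Var(Y) = 5² * 0.25 = 25 * 0.25 = 6.25

6.25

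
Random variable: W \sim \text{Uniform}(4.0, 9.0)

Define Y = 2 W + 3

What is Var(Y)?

For Y = aW + b: Var(Y) = a² * Var(W)
Var(W) = (9 - 4)^2/12 = 2.0833333
Var(Y) = 2² * 2.0833333 = 4 * 2.0833333 = 8.3333333

8.3333333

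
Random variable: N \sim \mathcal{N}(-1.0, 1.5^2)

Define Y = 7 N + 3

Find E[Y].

For Y = 7N + 3:
E[Y] = 7 * E[N] + 3
E[N] = -1.0 = -1
E[Y] = 7 * (-1) + 3 = -4

-4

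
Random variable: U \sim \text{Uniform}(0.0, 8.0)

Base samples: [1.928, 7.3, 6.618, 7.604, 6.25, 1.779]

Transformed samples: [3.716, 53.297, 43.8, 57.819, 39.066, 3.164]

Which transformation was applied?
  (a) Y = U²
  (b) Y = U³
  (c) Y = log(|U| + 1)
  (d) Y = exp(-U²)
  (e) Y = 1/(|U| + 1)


Checking option (a) Y = U²:
  U = 1.928 -> Y = 3.716 ✓
  U = 7.3 -> Y = 53.297 ✓
  U = 6.618 -> Y = 43.8 ✓
All samples match this transformation.

(a) U²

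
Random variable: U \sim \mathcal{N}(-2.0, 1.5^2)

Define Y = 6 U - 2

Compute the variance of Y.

For Y = aU + b: Var(Y) = a² * Var(U)
Var(U) = 1.5^2 = 2.25
Var(Y) = 6² * 2.25 = 36 * 2.25 = 81

81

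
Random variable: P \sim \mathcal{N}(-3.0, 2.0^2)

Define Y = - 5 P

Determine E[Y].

For Y = -5P:
E[Y] = -5 * E[P]
E[P] = -3.0 = -3
E[Y] = -5 * (-3) = 15

15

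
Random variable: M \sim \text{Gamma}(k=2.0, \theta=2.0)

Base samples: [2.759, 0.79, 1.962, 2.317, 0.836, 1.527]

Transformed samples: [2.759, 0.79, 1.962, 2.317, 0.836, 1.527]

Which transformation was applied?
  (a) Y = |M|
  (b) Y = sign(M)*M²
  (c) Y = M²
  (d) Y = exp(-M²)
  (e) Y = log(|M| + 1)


Checking option (a) Y = |M|:
  M = 2.759 -> Y = 2.759 ✓
  M = 0.79 -> Y = 0.79 ✓
  M = 1.962 -> Y = 1.962 ✓
All samples match this transformation.

(a) |M|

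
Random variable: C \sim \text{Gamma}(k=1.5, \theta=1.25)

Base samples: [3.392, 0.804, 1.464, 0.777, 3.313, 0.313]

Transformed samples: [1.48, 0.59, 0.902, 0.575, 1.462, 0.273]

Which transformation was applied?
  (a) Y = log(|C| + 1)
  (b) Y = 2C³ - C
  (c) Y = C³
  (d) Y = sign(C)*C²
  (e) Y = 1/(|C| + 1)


Checking option (a) Y = log(|C| + 1):
  C = 3.392 -> Y = 1.48 ✓
  C = 0.804 -> Y = 0.59 ✓
  C = 1.464 -> Y = 0.902 ✓
All samples match this transformation.

(a) log(|C| + 1)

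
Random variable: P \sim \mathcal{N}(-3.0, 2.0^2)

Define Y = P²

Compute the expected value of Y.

Using E[X²] = Var(X) + (E[X])²:
E[P] = -3
Var(P) = 2.0^2 = 4
E[P²] = 4 + (-3)² = 4 + 9 = 13

13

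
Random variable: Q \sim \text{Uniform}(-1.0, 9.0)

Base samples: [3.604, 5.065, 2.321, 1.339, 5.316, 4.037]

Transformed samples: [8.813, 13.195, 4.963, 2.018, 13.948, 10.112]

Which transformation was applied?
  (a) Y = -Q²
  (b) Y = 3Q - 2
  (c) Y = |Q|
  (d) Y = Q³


Checking option (b) Y = 3Q - 2:
  Q = 3.604 -> Y = 8.813 ✓
  Q = 5.065 -> Y = 13.195 ✓
  Q = 2.321 -> Y = 4.963 ✓
All samples match this transformation.

(b) 3Q - 2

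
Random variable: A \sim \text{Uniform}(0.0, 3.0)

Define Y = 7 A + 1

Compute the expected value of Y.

For Y = 7A + 1:
E[Y] = 7 * E[A] + 1
E[A] = (0 + 3)/2 = 1.5
E[Y] = 7 * 1.5 + 1 = 11.5

11.5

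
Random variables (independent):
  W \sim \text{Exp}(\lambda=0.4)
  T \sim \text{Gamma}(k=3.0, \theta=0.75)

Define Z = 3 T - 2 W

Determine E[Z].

E[Z] = -2*E[W] + 3*E[T]
E[W] = 2.5
E[T] = 2.25
E[Z] = -2*2.5 + 3*2.25 = 1.75

1.75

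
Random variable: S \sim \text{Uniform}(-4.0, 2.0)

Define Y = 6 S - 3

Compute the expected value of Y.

For Y = 6S - 3:
E[Y] = 6 * E[S] - 3
E[S] = (-4 + 2)/2 = -1
E[Y] = 6 * (-1) - 3 = -9

-9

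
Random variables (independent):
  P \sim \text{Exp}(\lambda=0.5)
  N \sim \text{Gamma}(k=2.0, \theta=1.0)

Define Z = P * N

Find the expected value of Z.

For independent RVs: E[XY] = E[X]*E[Y]
E[P] = 2
E[N] = 2
E[Z] = 2 * 2 = 4

4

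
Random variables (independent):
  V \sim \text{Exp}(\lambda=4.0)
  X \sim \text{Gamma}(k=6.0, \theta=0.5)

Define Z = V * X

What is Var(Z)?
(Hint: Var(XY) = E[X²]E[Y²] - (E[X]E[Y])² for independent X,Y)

Var(XY) = E[X²]E[Y²] - (E[X]E[Y])²
E[V] = 0.25, Var(V) = 0.0625
E[X] = 3, Var(X) = 1.5
E[V²] = 0.0625 + 0.25² = 0.125
E[X²] = 1.5 + 3² = 10.5
Var(Z) = 0.125*10.5 - (0.25*3)²
= 1.3125 - 0.5625 = 0.75

0.75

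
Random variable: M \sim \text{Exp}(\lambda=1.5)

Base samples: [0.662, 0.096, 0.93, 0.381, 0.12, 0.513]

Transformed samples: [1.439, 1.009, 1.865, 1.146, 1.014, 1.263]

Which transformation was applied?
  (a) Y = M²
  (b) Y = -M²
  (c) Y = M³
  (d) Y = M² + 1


Checking option (d) Y = M² + 1:
  M = 0.662 -> Y = 1.439 ✓
  M = 0.096 -> Y = 1.009 ✓
  M = 0.93 -> Y = 1.865 ✓
All samples match this transformation.

(d) M² + 1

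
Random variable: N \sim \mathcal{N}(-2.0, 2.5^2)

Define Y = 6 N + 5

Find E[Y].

For Y = 6N + 5:
E[Y] = 6 * E[N] + 5
E[N] = -2.0 = -2
E[Y] = 6 * (-2) + 5 = -7

-7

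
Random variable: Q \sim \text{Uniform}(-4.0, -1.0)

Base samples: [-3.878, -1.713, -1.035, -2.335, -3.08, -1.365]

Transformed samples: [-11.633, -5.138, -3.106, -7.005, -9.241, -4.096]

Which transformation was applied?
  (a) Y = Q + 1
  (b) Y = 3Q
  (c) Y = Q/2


Checking option (b) Y = 3Q:
  Q = -3.878 -> Y = -11.633 ✓
  Q = -1.713 -> Y = -5.138 ✓
  Q = -1.035 -> Y = -3.106 ✓
All samples match this transformation.

(b) 3Q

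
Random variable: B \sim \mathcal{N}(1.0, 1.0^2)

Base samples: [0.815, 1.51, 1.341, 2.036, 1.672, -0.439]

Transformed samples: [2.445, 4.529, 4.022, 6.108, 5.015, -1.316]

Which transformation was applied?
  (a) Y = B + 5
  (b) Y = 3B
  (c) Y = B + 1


Checking option (b) Y = 3B:
  B = 0.815 -> Y = 2.445 ✓
  B = 1.51 -> Y = 4.529 ✓
  B = 1.341 -> Y = 4.022 ✓
All samples match this transformation.

(b) 3B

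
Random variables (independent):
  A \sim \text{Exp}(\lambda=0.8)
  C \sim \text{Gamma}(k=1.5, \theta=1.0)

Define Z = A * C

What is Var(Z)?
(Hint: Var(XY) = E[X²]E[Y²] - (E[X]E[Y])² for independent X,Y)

Var(XY) = E[X²]E[Y²] - (E[X]E[Y])²
E[A] = 1.25, Var(A) = 1.5625
E[C] = 1.5, Var(C) = 1.5
E[A²] = 1.5625 + 1.25² = 3.125
E[C²] = 1.5 + 1.5² = 3.75
Var(Z) = 3.125*3.75 - (1.25*1.5)²
= 11.71875 - 3.515625 = 8.203125

8.203125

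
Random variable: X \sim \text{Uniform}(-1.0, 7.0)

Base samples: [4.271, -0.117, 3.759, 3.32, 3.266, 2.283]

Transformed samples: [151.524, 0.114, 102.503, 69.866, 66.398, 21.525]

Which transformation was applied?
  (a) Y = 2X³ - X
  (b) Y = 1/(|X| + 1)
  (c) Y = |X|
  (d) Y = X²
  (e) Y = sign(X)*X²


Checking option (a) Y = 2X³ - X:
  X = 4.271 -> Y = 151.524 ✓
  X = -0.117 -> Y = 0.114 ✓
  X = 3.759 -> Y = 102.503 ✓
All samples match this transformation.

(a) 2X³ - X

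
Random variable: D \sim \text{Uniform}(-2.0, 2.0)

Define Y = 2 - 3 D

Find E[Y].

For Y = -3D + 2:
E[Y] = -3 * E[D] + 2
E[D] = (-2 + 2)/2 = 0
E[Y] = -3 * 0 + 2 = 2

2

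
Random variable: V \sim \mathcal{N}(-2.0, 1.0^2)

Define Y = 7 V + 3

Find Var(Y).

For Y = aV + b: Var(Y) = a² * Var(V)
Var(V) = 1.0^2 = 1
Var(Y) = 7² * 1 = 49 * 1 = 49

49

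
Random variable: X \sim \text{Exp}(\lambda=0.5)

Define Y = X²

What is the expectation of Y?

E[X²] = Var(X) + (E[X])² = 4 + 4 = 8

8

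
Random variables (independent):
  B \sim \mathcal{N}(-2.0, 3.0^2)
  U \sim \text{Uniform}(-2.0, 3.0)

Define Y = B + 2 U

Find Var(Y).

For independent RVs: Var(aX + bY) = a²Var(X) + b²Var(Y)
Var(B) = 9
Var(U) = 2.0833333
Var(Y) = 1²*9 + 2²*2.0833333
= 1*9 + 4*2.0833333 = 17.333333

17.333333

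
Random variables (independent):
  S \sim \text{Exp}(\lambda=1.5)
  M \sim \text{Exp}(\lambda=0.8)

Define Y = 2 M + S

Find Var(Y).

For independent RVs: Var(aX + bY) = a²Var(X) + b²Var(Y)
Var(S) = 0.44444444
Var(M) = 1.5625
Var(Y) = 1²*0.44444444 + 2²*1.5625
= 1*0.44444444 + 4*1.5625 = 6.6944444

6.6944444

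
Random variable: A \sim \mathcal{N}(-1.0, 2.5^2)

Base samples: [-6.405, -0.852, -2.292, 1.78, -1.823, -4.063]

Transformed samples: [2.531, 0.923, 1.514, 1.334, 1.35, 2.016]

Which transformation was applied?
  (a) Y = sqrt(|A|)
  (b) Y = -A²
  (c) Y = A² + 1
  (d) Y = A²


Checking option (a) Y = sqrt(|A|):
  A = -6.405 -> Y = 2.531 ✓
  A = -0.852 -> Y = 0.923 ✓
  A = -2.292 -> Y = 1.514 ✓
All samples match this transformation.

(a) sqrt(|A|)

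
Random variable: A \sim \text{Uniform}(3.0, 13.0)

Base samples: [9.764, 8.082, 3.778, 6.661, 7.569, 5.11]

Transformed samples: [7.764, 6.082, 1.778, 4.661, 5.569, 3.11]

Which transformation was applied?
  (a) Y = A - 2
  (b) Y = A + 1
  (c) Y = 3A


Checking option (a) Y = A - 2:
  A = 9.764 -> Y = 7.764 ✓
  A = 8.082 -> Y = 6.082 ✓
  A = 3.778 -> Y = 1.778 ✓
All samples match this transformation.

(a) A - 2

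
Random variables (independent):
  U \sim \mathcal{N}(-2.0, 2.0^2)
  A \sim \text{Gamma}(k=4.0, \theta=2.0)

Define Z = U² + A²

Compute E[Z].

E[Z] = E[U²] + E[A²]
E[U²] = Var(U) + E[U]² = 4 + 4 = 8
E[A²] = Var(A) + E[A]² = 16 + 64 = 80
E[Z] = 8 + 80 = 88

88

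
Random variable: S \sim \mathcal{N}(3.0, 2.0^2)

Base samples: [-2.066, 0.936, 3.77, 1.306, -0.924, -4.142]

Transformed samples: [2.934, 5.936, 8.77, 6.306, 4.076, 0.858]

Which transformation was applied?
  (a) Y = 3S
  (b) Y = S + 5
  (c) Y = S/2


Checking option (b) Y = S + 5:
  S = -2.066 -> Y = 2.934 ✓
  S = 0.936 -> Y = 5.936 ✓
  S = 3.77 -> Y = 8.77 ✓
All samples match this transformation.

(b) S + 5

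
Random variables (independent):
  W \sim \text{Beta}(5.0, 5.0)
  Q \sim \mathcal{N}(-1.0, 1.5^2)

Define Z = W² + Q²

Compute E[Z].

E[Z] = E[W²] + E[Q²]
E[W²] = Var(W) + E[W]² = 0.022727273 + 0.25 = 0.27272727
E[Q²] = Var(Q) + E[Q]² = 2.25 + 1 = 3.25
E[Z] = 0.27272727 + 3.25 = 3.5227273

3.5227273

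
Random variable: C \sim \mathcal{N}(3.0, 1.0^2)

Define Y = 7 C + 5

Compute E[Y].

For Y = 7C + 5:
E[Y] = 7 * E[C] + 5
E[C] = 3.0 = 3
E[Y] = 7 * 3 + 5 = 26

26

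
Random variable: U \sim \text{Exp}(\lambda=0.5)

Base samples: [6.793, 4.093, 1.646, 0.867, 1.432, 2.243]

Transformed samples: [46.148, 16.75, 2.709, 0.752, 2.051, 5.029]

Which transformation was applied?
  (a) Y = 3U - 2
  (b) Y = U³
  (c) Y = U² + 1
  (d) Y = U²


Checking option (d) Y = U²:
  U = 6.793 -> Y = 46.148 ✓
  U = 4.093 -> Y = 16.75 ✓
  U = 1.646 -> Y = 2.709 ✓
All samples match this transformation.

(d) U²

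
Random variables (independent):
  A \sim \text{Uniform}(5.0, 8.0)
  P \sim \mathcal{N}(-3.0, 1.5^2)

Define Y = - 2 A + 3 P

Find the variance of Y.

For independent RVs: Var(aX + bY) = a²Var(X) + b²Var(Y)
Var(A) = 0.75
Var(P) = 2.25
Var(Y) = (-2)²*0.75 + 3²*2.25
= 4*0.75 + 9*2.25 = 23.25

23.25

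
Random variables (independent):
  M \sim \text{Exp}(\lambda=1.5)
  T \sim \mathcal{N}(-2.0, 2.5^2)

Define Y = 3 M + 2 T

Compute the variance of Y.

For independent RVs: Var(aX + bY) = a²Var(X) + b²Var(Y)
Var(M) = 0.44444444
Var(T) = 6.25
Var(Y) = 3²*0.44444444 + 2²*6.25
= 9*0.44444444 + 4*6.25 = 29

29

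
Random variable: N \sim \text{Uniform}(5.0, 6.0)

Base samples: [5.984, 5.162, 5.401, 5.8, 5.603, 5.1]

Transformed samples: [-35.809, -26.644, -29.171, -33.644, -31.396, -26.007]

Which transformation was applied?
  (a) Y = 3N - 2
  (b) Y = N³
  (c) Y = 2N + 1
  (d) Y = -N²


Checking option (d) Y = -N²:
  N = 5.984 -> Y = -35.809 ✓
  N = 5.162 -> Y = -26.644 ✓
  N = 5.401 -> Y = -29.171 ✓
All samples match this transformation.

(d) -N²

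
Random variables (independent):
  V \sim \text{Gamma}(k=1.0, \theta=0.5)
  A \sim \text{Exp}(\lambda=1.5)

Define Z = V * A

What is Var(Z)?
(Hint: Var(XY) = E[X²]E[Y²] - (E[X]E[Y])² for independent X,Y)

Var(XY) = E[X²]E[Y²] - (E[X]E[Y])²
E[V] = 0.5, Var(V) = 0.25
E[A] = 0.66666667, Var(A) = 0.44444444
E[V²] = 0.25 + 0.5² = 0.5
E[A²] = 0.44444444 + 0.66666667² = 0.88888889
Var(Z) = 0.5*0.88888889 - (0.5*0.66666667)²
= 0.44444444 - 0.11111111 = 0.33333333

0.33333333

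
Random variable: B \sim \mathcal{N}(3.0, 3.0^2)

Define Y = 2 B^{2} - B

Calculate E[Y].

E[Y] = 2*E[B²] - 1*E[B]
E[B] = 3
E[B²] = Var(B) + (E[B])² = 9 + 9 = 18
E[Y] = 2*18 - 1*3 = 33

33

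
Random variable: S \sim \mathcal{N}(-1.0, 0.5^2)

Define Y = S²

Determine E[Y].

Using E[X²] = Var(X) + (E[X])²:
E[S] = -1
Var(S) = 0.5^2 = 0.25
E[S²] = 0.25 + (-1)² = 0.25 + 1 = 1.25

1.25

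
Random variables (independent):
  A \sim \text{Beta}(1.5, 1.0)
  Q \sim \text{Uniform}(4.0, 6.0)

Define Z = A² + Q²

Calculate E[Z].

E[Z] = E[A²] + E[Q²]
E[A²] = Var(A) + E[A]² = 0.068571429 + 0.36 = 0.42857143
E[Q²] = Var(Q) + E[Q]² = 0.33333333 + 25 = 25.333333
E[Z] = 0.42857143 + 25.333333 = 25.761905

25.761905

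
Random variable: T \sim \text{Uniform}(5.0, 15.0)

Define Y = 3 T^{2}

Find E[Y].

E[Y] = 3*E[T²]
E[T] = 10
E[T²] = Var(T) + (E[T])² = 8.3333333 + 100 = 108.33333
E[Y] = 3*108.33333 = 325

325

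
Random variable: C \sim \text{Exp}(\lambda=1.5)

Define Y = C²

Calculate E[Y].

E[C²] = Var(C) + (E[C])² = 0.44444444 + 0.44444444 = 0.88888889

0.88888889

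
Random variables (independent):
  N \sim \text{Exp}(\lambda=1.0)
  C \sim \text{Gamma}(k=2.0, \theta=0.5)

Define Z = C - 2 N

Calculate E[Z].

E[Z] = -2*E[N] + 1*E[C]
E[N] = 1
E[C] = 1
E[Z] = -2*1 + 1*1 = -1

-1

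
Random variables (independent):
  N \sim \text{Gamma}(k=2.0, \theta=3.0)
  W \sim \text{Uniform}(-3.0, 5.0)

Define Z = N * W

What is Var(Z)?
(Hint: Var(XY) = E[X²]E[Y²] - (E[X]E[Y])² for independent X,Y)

Var(XY) = E[X²]E[Y²] - (E[X]E[Y])²
E[N] = 6, Var(N) = 18
E[W] = 1, Var(W) = 5.3333333
E[N²] = 18 + 6² = 54
E[W²] = 5.3333333 + 1² = 6.3333333
Var(Z) = 54*6.3333333 - (6*1)²
= 342 - 36 = 306

306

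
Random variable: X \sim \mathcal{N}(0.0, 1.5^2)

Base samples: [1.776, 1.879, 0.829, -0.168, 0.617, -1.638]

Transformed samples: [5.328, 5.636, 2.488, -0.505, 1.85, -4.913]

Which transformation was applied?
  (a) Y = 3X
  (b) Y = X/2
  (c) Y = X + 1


Checking option (a) Y = 3X:
  X = 1.776 -> Y = 5.328 ✓
  X = 1.879 -> Y = 5.636 ✓
  X = 0.829 -> Y = 2.488 ✓
All samples match this transformation.

(a) 3X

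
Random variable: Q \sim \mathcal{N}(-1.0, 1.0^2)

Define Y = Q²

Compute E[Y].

Using E[X²] = Var(X) + (E[X])²:
E[Q] = -1
Var(Q) = 1.0^2 = 1
E[Q²] = 1 + (-1)² = 1 + 1 = 2

2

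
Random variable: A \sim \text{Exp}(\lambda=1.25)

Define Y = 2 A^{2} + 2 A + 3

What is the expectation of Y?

E[Y] = 2*E[A²] + 2*E[A] + 3
E[A] = 0.8
E[A²] = Var(A) + (E[A])² = 0.64 + 0.64 = 1.28
E[Y] = 2*1.28 + 2*0.8 + 3 = 7.16

7.16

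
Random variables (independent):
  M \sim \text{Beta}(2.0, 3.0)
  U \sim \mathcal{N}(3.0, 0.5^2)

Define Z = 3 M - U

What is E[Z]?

E[Z] = 3*E[M] - 1*E[U]
E[M] = 0.4
E[U] = 3
E[Z] = 3*0.4 - 1*3 = -1.8

-1.8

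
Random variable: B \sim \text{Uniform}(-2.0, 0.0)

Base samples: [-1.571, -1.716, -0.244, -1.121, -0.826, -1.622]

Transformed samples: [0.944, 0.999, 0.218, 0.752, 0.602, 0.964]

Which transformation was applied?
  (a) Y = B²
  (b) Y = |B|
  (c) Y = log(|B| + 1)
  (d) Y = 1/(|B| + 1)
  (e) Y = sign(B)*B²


Checking option (c) Y = log(|B| + 1):
  B = -1.571 -> Y = 0.944 ✓
  B = -1.716 -> Y = 0.999 ✓
  B = -0.244 -> Y = 0.218 ✓
All samples match this transformation.

(c) log(|B| + 1)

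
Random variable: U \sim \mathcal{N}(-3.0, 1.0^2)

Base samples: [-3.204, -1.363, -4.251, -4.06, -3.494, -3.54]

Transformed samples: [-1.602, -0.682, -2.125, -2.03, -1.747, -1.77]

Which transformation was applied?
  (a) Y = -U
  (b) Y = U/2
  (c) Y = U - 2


Checking option (b) Y = U/2:
  U = -3.204 -> Y = -1.602 ✓
  U = -1.363 -> Y = -0.682 ✓
  U = -4.251 -> Y = -2.125 ✓
All samples match this transformation.

(b) U/2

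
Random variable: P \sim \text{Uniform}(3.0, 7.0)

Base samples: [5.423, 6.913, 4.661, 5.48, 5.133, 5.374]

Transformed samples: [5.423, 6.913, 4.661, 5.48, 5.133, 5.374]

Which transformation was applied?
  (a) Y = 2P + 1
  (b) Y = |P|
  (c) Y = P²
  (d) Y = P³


Checking option (b) Y = |P|:
  P = 5.423 -> Y = 5.423 ✓
  P = 6.913 -> Y = 6.913 ✓
  P = 4.661 -> Y = 4.661 ✓
All samples match this transformation.

(b) |P|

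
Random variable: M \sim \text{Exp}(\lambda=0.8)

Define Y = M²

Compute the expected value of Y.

Using E[X²] = Var(X) + (E[X])²:
E[M] = 1.25
Var(M) = 1/0.8^2 = 1.5625
E[M²] = 1.5625 + 1.25² = 1.5625 + 1.5625 = 3.125

3.125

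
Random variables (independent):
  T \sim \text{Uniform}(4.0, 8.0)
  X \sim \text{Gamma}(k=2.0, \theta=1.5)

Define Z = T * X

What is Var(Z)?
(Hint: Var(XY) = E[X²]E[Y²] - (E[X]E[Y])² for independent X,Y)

Var(XY) = E[X²]E[Y²] - (E[X]E[Y])²
E[T] = 6, Var(T) = 1.3333333
E[X] = 3, Var(X) = 4.5
E[T²] = 1.3333333 + 6² = 37.333333
E[X²] = 4.5 + 3² = 13.5
Var(Z) = 37.333333*13.5 - (6*3)²
= 504 - 324 = 180

180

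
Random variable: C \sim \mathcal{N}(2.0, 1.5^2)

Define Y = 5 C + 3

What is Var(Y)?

For Y = aC + b: Var(Y) = a² * Var(C)
Var(C) = 1.5^2 = 2.25
Var(Y) = 5² * 2.25 = 25 * 2.25 = 56.25

56.25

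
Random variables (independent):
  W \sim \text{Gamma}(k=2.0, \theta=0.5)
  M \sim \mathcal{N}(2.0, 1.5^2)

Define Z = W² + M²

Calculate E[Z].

E[Z] = E[W²] + E[M²]
E[W²] = Var(W) + E[W]² = 0.5 + 1 = 1.5
E[M²] = Var(M) + E[M]² = 2.25 + 4 = 6.25
E[Z] = 1.5 + 6.25 = 7.75

7.75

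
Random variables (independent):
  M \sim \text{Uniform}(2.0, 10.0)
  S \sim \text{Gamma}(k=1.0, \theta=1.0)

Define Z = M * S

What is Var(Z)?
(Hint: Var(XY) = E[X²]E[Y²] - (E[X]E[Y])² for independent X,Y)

Var(XY) = E[X²]E[Y²] - (E[X]E[Y])²
E[M] = 6, Var(M) = 5.3333333
E[S] = 1, Var(S) = 1
E[M²] = 5.3333333 + 6² = 41.333333
E[S²] = 1 + 1² = 2
Var(Z) = 41.333333*2 - (6*1)²
= 82.666667 - 36 = 46.666667

46.666667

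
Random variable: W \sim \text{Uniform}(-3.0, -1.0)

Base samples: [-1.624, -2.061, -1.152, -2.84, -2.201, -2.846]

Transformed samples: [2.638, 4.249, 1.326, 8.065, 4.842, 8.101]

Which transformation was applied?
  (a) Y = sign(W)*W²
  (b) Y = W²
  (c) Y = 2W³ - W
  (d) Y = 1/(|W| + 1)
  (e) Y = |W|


Checking option (b) Y = W²:
  W = -1.624 -> Y = 2.638 ✓
  W = -2.061 -> Y = 4.249 ✓
  W = -1.152 -> Y = 1.326 ✓
All samples match this transformation.

(b) W²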